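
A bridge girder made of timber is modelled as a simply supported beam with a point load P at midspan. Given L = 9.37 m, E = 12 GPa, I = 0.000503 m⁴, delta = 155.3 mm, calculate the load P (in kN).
Model: a simply supported beam with a point load P at midspan, so delta = (P·L^3) / (48·E·I).
Solve for P: P = (48·delta·E·I) / L^3.
Convert to SI units:
  E = 12 GPa = 1.2 × 10¹⁰ Pa
  delta = 155.3 mm = 0.1553 m
Substitute:
  P = (48 × 0.1553 × (1.2 × 10¹⁰) × 0.000503) / 9.37^3
  P = 54690 N
Convert: P = 54690 N = 54.69 kN
Final answer: P = 54.69 kN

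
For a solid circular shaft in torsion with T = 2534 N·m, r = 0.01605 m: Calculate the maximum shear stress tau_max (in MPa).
Model: a solid circular shaft in torsion, so tau_max = (2·T) / (π·r^3).
Substitute:
  tau_max = (2 × 2534) / (π × 0.01605^3)
  tau_max = 3.902 × 10⁸ Pa
Convert: tau_max = 3.902 × 10⁸ Pa = 390.2 MPa
Final answer: tau_max = 390.2 MPa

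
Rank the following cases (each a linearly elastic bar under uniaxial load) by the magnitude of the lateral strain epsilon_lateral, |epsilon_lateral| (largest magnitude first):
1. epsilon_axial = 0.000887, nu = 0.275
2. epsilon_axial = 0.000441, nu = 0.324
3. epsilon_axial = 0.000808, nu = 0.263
Model: a linearly elastic bar under uniaxial load, so epsilon_lateral = -nu·epsilon_axial (SI units).
  Case 1: epsilon_lateral = -(0.275 × 0.000887) = -0.0002439
  Case 2: epsilon_lateral = -(0.324 × 0.000441) = -0.0001429
  Case 3: epsilon_lateral = -(0.263 × 0.000808) = -0.0002125
Ordering by |epsilon_lateral|: 0.0002439 (case 1) > 0.0002125 (case 3) > 0.0001429 (case 2)
Final answer: 1, 3, 2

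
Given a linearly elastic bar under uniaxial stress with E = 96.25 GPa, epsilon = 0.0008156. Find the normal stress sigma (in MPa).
Model: a linearly elastic bar under uniaxial stress, so sigma = E·epsilon.
Convert to SI units:
  E = 96.25 GPa = 9.625 × 10¹⁰ Pa
Substitute:
  sigma = (9.625 × 10¹⁰) × 0.0008156
  sigma = 7.85 × 10⁷ Pa
Convert: sigma = 7.85 × 10⁷ Pa = 78.5 MPa
Final answer: sigma = 78.5 MPa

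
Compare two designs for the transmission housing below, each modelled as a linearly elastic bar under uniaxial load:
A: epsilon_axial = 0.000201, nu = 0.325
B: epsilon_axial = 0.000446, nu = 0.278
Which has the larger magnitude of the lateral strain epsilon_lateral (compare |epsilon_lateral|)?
Model: a linearly elastic bar under uniaxial load, so epsilon_lateral = -nu·epsilon_axial (SI units).
  A: epsilon_lateral = -(0.325 × 0.000201) = -6.533 × 10⁻⁵
  B: epsilon_lateral = -(0.278 × 0.000446) = -0.000124
|epsilon_lateral|: A = 6.533 × 10⁻⁵, B = 0.000124, so B is larger in magnitude.
Final answer: B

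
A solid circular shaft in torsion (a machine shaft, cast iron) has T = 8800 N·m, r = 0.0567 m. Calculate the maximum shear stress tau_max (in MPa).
Model: a solid circular shaft in torsion, so tau_max = (2·T) / (π·r^3).
Substitute:
  tau_max = (2 × 8800) / (π × 0.0567^3)
  tau_max = 3.073 × 10⁷ Pa
Convert: tau_max = 3.073 × 10⁷ Pa = 30.73 MPa
Final answer: tau_max = 30.73 MPa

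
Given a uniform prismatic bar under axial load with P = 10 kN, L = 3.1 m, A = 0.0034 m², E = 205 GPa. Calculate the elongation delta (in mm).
Model: a uniform prismatic bar under axial load, so delta = (P·L) / (A·E).
Convert to SI units:
  P = 10 kN = 10000 N
  E = 205 GPa = 2.05 × 10¹¹ Pa
Substitute:
  delta = (10000 × 3.1) / (0.0034 × (2.05 × 10¹¹))
  delta = 4.448 × 10⁻⁵ m
Convert: delta = 4.448 × 10⁻⁵ m = 0.04448 mm
Final answer: delta = 0.04448 mm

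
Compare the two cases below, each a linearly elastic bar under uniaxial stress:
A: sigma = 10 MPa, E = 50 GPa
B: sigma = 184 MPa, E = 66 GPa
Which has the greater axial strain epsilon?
Model: a linearly elastic bar under uniaxial stress, so epsilon = sigma / E (SI units).
  A: epsilon = (1 × 10⁷) / (5 × 10¹⁰) = 0.0002
  B: epsilon = (1.84 × 10⁸) / (6.6 × 10¹⁰) = 0.002788
0.002788 > 0.0002, so B is larger.
Final answer: B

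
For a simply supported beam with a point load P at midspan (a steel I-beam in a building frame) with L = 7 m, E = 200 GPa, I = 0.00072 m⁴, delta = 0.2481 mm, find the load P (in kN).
Model: a simply supported beam with a point load P at midspan, so delta = (P·L^3) / (48·E·I).
Solve for P: P = (48·delta·E·I) / L^3.
Convert to SI units:
  E = 200 GPa = 2 × 10¹¹ Pa
  delta = 0.2481 mm = 0.0002481 m
Substitute:
  P = (48 × 0.0002481 × (2 × 10¹¹) × 0.00072) / 7^3
  P = 5000 N
Convert: P = 5000 N = 5 kN
Final answer: P = 5 kN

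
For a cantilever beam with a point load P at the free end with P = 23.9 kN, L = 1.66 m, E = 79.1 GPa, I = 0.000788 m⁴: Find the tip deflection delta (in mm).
Model: a cantilever beam with a point load P at the free end, so delta = (P·L^3) / (3·E·I).
Convert to SI units:
  P = 23.9 kN = 23900 N
  E = 79.1 GPa = 7.91 × 10¹⁰ Pa
Substitute:
  delta = (23900 × 1.66^3) / (3 × (7.91 × 10¹⁰) × 0.000788)
  delta = 0.0005847 m
Convert: delta = 0.0005847 m = 0.5847 mm
Final answer: delta = 0.5847 mm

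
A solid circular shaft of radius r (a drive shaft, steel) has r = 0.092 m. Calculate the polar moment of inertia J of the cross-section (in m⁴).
Model: a solid circular shaft of radius r, so J = (π·r^4) / 2.
Substitute:
  J = (π × 0.092^4) / 2
  J = 0.0001125 m⁴
Final answer: J = 0.0001125 m⁴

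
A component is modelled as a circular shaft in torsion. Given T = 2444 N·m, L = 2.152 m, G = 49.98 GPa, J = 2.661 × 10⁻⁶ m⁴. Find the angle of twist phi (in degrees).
Model: a circular shaft in torsion, so phi = (T·L) / (G·J).
Convert to SI units:
  G = 49.98 GPa = 4.998 × 10¹⁰ Pa
Substitute:
  phi = (2444 × 2.152) / ((4.998 × 10¹⁰) × (2.661 × 10⁻⁶))
  phi = 0.03955 rad
Convert to degrees: phi = 0.03955 × 180/π = 2.266°
Final answer: phi = 2.266°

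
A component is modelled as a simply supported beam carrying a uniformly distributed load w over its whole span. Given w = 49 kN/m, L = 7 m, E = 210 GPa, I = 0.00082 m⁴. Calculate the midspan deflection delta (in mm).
Model: a simply supported beam carrying a uniformly distributed load w over its whole span, so delta = (5·w·L^4) / (384·E·I).
Convert to SI units:
  w = 49 kN/m = 49000 N/m
  E = 210 GPa = 2.1 × 10¹¹ Pa
Substitute:
  delta = (5 × 49000 × 7^4) / (384 × (2.1 × 10¹¹) × 0.00082)
  delta = 0.008896 m
Convert: delta = 0.008896 m = 8.896 mm
Final answer: delta = 8.896 mm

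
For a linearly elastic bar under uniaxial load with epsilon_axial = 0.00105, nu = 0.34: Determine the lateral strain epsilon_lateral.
Model: a linearly elastic bar under uniaxial load, so epsilon_lateral = -nu·epsilon_axial.
Substitute:
  epsilon_lateral = -(0.34 × 0.00105)
  epsilon_lateral = -0.000357
Final answer: epsilon_lateral = -0.000357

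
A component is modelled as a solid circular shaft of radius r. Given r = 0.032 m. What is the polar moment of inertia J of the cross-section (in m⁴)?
Model: a solid circular shaft of radius r, so J = (π·r^4) / 2.
Substitute:
  J = (π × 0.032^4) / 2
  J = 1.647 × 10⁻⁶ m⁴
Final answer: J = 1.647 × 10⁻⁶ m⁴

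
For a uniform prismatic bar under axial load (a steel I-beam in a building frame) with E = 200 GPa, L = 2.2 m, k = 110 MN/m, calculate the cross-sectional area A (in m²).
Model: a uniform prismatic bar under axial load, so k = (A·E) / L.
Solve for A: A = (k·L) / E.
Convert to SI units:
  E = 200 GPa = 2 × 10¹¹ Pa
  k = 110 MN/m = 1.1 × 10⁸ N/m
Substitute:
  A = ((1.1 × 10⁸) × 2.2) / (2 × 10¹¹)
  A = 0.00121 m²
Final answer: A = 0.00121 m²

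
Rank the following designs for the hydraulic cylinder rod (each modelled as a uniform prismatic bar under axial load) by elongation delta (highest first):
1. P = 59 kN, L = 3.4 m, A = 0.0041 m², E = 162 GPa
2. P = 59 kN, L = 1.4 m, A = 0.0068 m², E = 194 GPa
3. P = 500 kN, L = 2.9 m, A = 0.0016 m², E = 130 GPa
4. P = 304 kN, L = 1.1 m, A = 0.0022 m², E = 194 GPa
Model: a uniform prismatic bar under axial load, so delta = (P·L) / (A·E) (SI units).
  Case 1: delta = (59000 × 3.4) / (0.0041 × (1.62 × 10¹¹)) = 0.000302 m = 0.302 mm
  Case 2: delta = (59000 × 1.4) / (0.0068 × (1.94 × 10¹¹)) = 6.261 × 10⁻⁵ m = 0.06261 mm
  Case 3: delta = (500000 × 2.9) / (0.0016 × (1.3 × 10¹¹)) = 0.006971 m = 6.971 mm
  Case 4: delta = (304000 × 1.1) / (0.0022 × (1.94 × 10¹¹)) = 0.0007835 m = 0.7835 mm
Ordering: 6.971 mm (case 3) > 0.7835 mm (case 4) > 0.302 mm (case 1) > 0.06261 mm (case 2)
Final answer: 3, 4, 1, 2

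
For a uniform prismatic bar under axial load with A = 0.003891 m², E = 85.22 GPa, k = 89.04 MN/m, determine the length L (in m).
Model: a uniform prismatic bar under axial load, so k = (A·E) / L.
Solve for L: L = (A·E) / k.
Convert to SI units:
  E = 85.22 GPa = 8.522 × 10¹⁰ Pa
  k = 89.04 MN/m = 8.904 × 10⁷ N/m
Substitute:
  L = (0.003891 × (8.522 × 10¹⁰)) / (8.904 × 10⁷)
  L = 3.724 m
Final answer: L = 3.724 m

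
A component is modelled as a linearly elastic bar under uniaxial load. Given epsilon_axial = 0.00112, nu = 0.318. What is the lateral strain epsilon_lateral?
Model: a linearly elastic bar under uniaxial load, so epsilon_lateral = -nu·epsilon_axial.
Substitute:
  epsilon_lateral = -(0.318 × 0.00112)
  epsilon_lateral = -0.0003562
Final answer: epsilon_lateral = -0.0003562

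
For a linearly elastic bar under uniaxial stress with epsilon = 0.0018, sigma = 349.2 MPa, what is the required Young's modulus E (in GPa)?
Model: a linearly elastic bar under uniaxial stress, so sigma = E·epsilon.
Solve for E: E = sigma / epsilon.
Convert to SI units:
  sigma = 349.2 MPa = 3.492 × 10⁸ Pa
Substitute:
  E = (3.492 × 10⁸) / 0.0018
  E = 1.94 × 10¹¹ Pa
Convert: E = 1.94 × 10¹¹ Pa = 194 GPa
Final answer: E = 194 GPa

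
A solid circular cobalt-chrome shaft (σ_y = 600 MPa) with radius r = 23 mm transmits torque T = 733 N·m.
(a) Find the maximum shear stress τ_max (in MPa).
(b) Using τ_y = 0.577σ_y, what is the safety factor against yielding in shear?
(a) For a solid circular shaft, τ_max = T·r/J with J = π·r^4/2, i.e. τ_max = 2·T / (π·r^3). Convert r = 23 mm = 0.023 m.
  τ_max = (2 × 733) / (π × 0.023^3) = 3.835 × 10⁷ Pa = 38.35 MPa
(b) τ_y = 0.577 × 600 = 346.2 MPa
  SF = τ_y/τ_max = 346.2 / 38.35 = 9.027
Final answer: (a) τ_max = 38.35 MPa, (b) SF = 9.027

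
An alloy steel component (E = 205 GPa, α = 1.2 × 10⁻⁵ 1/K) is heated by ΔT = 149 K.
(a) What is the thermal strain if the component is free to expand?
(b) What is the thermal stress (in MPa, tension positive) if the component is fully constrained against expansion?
(a) Free thermal strain ε_th = α·ΔT = (1.2 × 10⁻⁵) × 149 = 0.001788
(b) Fully constrained, the expansion is suppressed, so σ = -E·α·ΔT. Convert E = 205 GPa = 2.05 × 10¹¹ Pa.
  σ = -(2.05 × 10¹¹) × (1.2 × 10⁻⁵) × 149 = -3.665 × 10⁸ Pa = -366.5 MPa (compressive)
Final answer: (a) ε_th = 0.001788, (b) σ = -366.5 MPa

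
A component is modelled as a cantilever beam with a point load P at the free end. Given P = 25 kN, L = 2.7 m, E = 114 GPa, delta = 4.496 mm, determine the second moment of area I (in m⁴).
Model: a cantilever beam with a point load P at the free end, so delta = (P·L^3) / (3·E·I).
Solve for I: I = (P·L^3) / (3·delta·E).
Convert to SI units:
  P = 25 kN = 25000 N
  E = 114 GPa = 1.14 × 10¹¹ Pa
  delta = 4.496 mm = 0.004496 m
Substitute:
  I = (25000 × 2.7^3) / (3 × 0.004496 × (1.14 × 10¹¹))
  I = 0.00032 m⁴
Final answer: I = 0.00032 m⁴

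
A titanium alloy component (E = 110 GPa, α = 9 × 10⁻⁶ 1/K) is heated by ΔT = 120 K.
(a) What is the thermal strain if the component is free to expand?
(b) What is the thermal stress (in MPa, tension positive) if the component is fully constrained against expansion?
(a) Free thermal strain ε_th = α·ΔT = (9 × 10⁻⁶) × 120 = 0.00108
(b) Fully constrained, the expansion is suppressed, so σ = -E·α·ΔT. Convert E = 110 GPa = 1.1 × 10¹¹ Pa.
  σ = -(1.1 × 10¹¹) × (9 × 10⁻⁶) × 120 = -1.188 × 10⁸ Pa = -118.8 MPa (compressive)
Final answer: (a) ε_th = 0.00108, (b) σ = -118.8 MPa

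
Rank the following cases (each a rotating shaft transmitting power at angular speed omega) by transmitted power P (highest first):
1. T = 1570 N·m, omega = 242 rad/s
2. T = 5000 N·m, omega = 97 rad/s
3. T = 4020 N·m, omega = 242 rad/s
Model: a rotating shaft transmitting power at angular speed omega, so P = T·omega (SI units).
  Case 1: P = 1570 × 242 = 379900 W = 379.9 kW
  Case 2: P = 5000 × 97 = 485000 W = 485 kW
  Case 3: P = 4020 × 242 = 972800 W = 972.8 kW
Ordering: 972.8 kW (case 3) > 485 kW (case 2) > 379.9 kW (case 1)
Final answer: 3, 2, 1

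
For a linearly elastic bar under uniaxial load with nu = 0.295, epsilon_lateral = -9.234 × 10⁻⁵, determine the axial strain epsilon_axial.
Model: a linearly elastic bar under uniaxial load, so epsilon_lateral = -nu·epsilon_axial.
Solve for epsilon_axial: epsilon_axial = -epsilon_lateral / nu.
Substitute:
  epsilon_axial = -(-9.234 × 10⁻⁵) / 0.295
  epsilon_axial = 0.000313
Final answer: epsilon_axial = 0.000313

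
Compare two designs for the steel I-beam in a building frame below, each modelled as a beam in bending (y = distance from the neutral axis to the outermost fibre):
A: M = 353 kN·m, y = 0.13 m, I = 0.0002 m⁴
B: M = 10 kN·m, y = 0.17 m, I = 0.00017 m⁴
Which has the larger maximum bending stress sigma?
Model: a beam in bending (y = distance from the neutral axis to the outermost fibre), so sigma = (M·y) / I (SI units).
  A: sigma = (353000 × 0.13) / 0.0002 = 2.294 × 10⁸ Pa = 229.4 MPa
  B: sigma = (10000 × 0.17) / 0.00017 = 1 × 10⁷ Pa = 10 MPa
229.4 MPa > 10 MPa, so A is larger.
Final answer: A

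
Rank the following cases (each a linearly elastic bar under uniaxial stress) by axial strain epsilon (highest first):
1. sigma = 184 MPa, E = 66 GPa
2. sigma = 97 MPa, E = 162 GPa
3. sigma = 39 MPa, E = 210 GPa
Model: a linearly elastic bar under uniaxial stress, so epsilon = sigma / E (SI units).
  Case 1: epsilon = (1.84 × 10⁸) / (6.6 × 10¹⁰) = 0.002788
  Case 2: epsilon = (9.7 × 10⁷) / (1.62 × 10¹¹) = 0.0005988
  Case 3: epsilon = (3.9 × 10⁷) / (2.1 × 10¹¹) = 0.0001857
Ordering: 0.002788 (case 1) > 0.0005988 (case 2) > 0.0001857 (case 3)
Final answer: 1, 2, 3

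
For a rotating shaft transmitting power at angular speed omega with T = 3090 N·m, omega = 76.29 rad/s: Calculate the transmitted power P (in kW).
Model: a rotating shaft transmitting power at angular speed omega, so P = T·omega.
Substitute:
  P = 3090 × 76.29
  P = 235700 W
Convert: P = 235700 W = 235.7 kW
Final answer: P = 235.7 kW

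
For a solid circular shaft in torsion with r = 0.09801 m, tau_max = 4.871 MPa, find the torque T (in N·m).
Model: a solid circular shaft in torsion, so tau_max = (2·T) / (π·r^3).
Solve for T: T = (π·tau_max·r^3) / 2.
Convert to SI units:
  tau_max = 4.871 MPa = 4.871 × 10⁶ Pa
Substitute:
  T = (π × (4.871 × 10⁶) × 0.09801^3) / 2
  T = 7204 N·m
Final answer: T = 7204 N·m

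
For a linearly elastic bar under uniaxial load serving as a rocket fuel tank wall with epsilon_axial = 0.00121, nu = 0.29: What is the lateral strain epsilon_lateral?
Model: a linearly elastic bar under uniaxial load, so epsilon_lateral = -nu·epsilon_axial.
Substitute:
  epsilon_lateral = -(0.29 × 0.00121)
  epsilon_lateral = -0.0003509
Final answer: epsilon_lateral = -0.0003509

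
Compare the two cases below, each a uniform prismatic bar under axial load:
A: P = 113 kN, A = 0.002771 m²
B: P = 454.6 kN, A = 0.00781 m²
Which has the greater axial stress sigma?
Model: a uniform prismatic bar under axial load, so sigma = P / A (SI units).
  A: sigma = 113000 / 0.002771 = 4.078 × 10⁷ Pa = 40.78 MPa
  B: sigma = 454600 / 0.00781 = 5.821 × 10⁷ Pa = 58.21 MPa
58.21 MPa > 40.78 MPa, so B is larger.
Final answer: B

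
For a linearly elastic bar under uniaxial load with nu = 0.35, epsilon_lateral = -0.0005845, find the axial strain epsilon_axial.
Model: a linearly elastic bar under uniaxial load, so epsilon_lateral = -nu·epsilon_axial.
Solve for epsilon_axial: epsilon_axial = -epsilon_lateral / nu.
Substitute:
  epsilon_axial = -(-0.0005845) / 0.35
  epsilon_axial = 0.00167
Final answer: epsilon_axial = 0.00167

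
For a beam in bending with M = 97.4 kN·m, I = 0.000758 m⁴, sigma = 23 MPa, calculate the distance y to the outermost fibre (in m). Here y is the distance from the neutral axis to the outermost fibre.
Model: a beam in bending, so sigma = (M·y) / I.
Solve for y: y = (sigma·I) / M.
Convert to SI units:
  M = 97.4 kN·m = 97400 N·m
  sigma = 23 MPa = 2.3 × 10⁷ Pa
Substitute:
  y = ((2.3 × 10⁷) × 0.000758) / 97400
  y = 0.179 m
Final answer: y = 0.179 m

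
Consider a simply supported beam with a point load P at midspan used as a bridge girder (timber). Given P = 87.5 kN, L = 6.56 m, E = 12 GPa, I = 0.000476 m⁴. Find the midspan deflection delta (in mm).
Model: a simply supported beam with a point load P at midspan, so delta = (P·L^3) / (48·E·I).
Convert to SI units:
  P = 87.5 kN = 87500 N
  E = 12 GPa = 1.2 × 10¹⁰ Pa
Substitute:
  delta = (87500 × 6.56^3) / (48 × (1.2 × 10¹⁰) × 0.000476)
  delta = 0.09009 m
Convert: delta = 0.09009 m = 90.09 mm
Final answer: delta = 90.09 mm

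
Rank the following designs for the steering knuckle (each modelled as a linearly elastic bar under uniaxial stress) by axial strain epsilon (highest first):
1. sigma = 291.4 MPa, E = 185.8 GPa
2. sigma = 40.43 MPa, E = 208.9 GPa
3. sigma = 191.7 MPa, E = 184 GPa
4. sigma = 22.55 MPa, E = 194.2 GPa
Model: a linearly elastic bar under uniaxial stress, so epsilon = sigma / E (SI units).
  Case 1: epsilon = (2.914 × 10⁸) / (1.858 × 10¹¹) = 0.001568
  Case 2: epsilon = (4.043 × 10⁷) / (2.089 × 10¹¹) = 0.0001935
  Case 3: epsilon = (1.917 × 10⁸) / (1.84 × 10¹¹) = 0.001042
  Case 4: epsilon = (2.255 × 10⁷) / (1.942 × 10¹¹) = 0.0001161
Ordering: 0.001568 (case 1) > 0.001042 (case 3) > 0.0001935 (case 2) > 0.0001161 (case 4)
Final answer: 1, 3, 2, 4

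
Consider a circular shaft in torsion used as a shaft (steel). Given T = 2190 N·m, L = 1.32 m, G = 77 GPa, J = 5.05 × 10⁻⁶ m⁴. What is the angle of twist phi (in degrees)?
Model: a circular shaft in torsion, so phi = (T·L) / (G·J).
Convert to SI units:
  G = 77 GPa = 7.7 × 10¹⁰ Pa
Substitute:
  phi = (2190 × 1.32) / ((7.7 × 10¹⁰) × (5.05 × 10⁻⁶))
  phi = 0.007434 rad
Convert to degrees: phi = 0.007434 × 180/π = 0.4259°
Final answer: phi = 0.4259°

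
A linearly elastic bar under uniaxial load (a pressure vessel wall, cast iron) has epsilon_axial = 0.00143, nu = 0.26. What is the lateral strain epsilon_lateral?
Model: a linearly elastic bar under uniaxial load, so epsilon_lateral = -nu·epsilon_axial.
Substitute:
  epsilon_lateral = -(0.26 × 0.00143)
  epsilon_lateral = -0.0003718
Final answer: epsilon_lateral = -0.0003718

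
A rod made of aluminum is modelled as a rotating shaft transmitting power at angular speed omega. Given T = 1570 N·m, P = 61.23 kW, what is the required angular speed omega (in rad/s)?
Model: a rotating shaft transmitting power at angular speed omega, so P = T·omega.
Solve for omega: omega = P / T.
Convert to SI units:
  P = 61.23 kW = 61230 W
Substitute:
  omega = 61230 / 1570
  omega = 39 rad/s
Final answer: omega = 39 rad/s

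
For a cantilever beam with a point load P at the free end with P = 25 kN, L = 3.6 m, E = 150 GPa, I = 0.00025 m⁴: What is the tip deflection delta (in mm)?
Model: a cantilever beam with a point load P at the free end, so delta = (P·L^3) / (3·E·I).
Convert to SI units:
  P = 25 kN = 25000 N
  E = 150 GPa = 1.5 × 10¹¹ Pa
Substitute:
  delta = (25000 × 3.6^3) / (3 × (1.5 × 10¹¹) × 0.00025)
  delta = 0.01037 m
Convert: delta = 0.01037 m = 10.37 mm
Final answer: delta = 10.37 mm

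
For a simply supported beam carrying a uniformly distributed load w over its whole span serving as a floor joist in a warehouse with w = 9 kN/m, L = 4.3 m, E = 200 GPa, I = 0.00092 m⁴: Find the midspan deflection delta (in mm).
Model: a simply supported beam carrying a uniformly distributed load w over its whole span, so delta = (5·w·L^4) / (384·E·I).
Convert to SI units:
  w = 9 kN/m = 9000 N/m
  E = 200 GPa = 2 × 10¹¹ Pa
Substitute:
  delta = (5 × 9000 × 4.3^4) / (384 × (2 × 10¹¹) × 0.00092)
  delta = 0.0002177 m
Convert: delta = 0.0002177 m = 0.2177 mm
Final answer: delta = 0.2177 mm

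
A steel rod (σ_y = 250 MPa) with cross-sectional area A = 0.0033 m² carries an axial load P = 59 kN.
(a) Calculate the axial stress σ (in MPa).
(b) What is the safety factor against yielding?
(a) Axial stress σ = P/A. Convert P = 59 kN = 59000 N.
  σ = 59000 / 0.0033 = 1.788 × 10⁷ Pa = 17.88 MPa
(b) Safety factor SF = σ_y/σ = 250 / 17.88 = 13.98
Final answer: (a) σ = 17.88 MPa, (b) SF = 13.98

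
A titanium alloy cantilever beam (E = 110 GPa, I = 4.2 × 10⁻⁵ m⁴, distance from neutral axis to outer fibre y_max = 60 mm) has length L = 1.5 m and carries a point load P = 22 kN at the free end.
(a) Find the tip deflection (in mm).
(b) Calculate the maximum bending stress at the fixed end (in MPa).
(a) Tip deflection of a cantilever with an end point load: δ = P·L^3 / (3·E·I). Convert P = 22 kN = 22000 N, E = 110 GPa = 1.1 × 10¹¹ Pa.
  δ = (22000 × 1.5^3) / (3 × (1.1 × 10¹¹) × (4.2 × 10⁻⁵)) = 0.005357 m = 5.357 mm
(b) Maximum bending moment at the fixed end: M = P·L = 22000 × 1.5 = 33000 N·m. Convert y_max = 60 mm = 0.06 m.
  σ = M·y_max / I = (33000 × 0.06) / (4.2 × 10⁻⁵) = 4.714 × 10⁷ Pa = 47.14 MPa
Final answer: (a) δ = 5.357 mm, (b) σ = 47.14 MPa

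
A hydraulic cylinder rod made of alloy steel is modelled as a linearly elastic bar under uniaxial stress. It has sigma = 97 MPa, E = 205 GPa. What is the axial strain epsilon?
Model: a linearly elastic bar under uniaxial stress, so epsilon = sigma / E.
Convert to SI units:
  sigma = 97 MPa = 9.7 × 10⁷ Pa
  E = 205 GPa = 2.05 × 10¹¹ Pa
Substitute:
  epsilon = (9.7 × 10⁷) / (2.05 × 10¹¹)
  epsilon = 0.0004732
Final answer: epsilon = 0.0004732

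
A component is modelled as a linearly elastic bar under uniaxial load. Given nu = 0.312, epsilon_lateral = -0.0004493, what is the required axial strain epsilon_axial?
Model: a linearly elastic bar under uniaxial load, so epsilon_lateral = -nu·epsilon_axial.
Solve for epsilon_axial: epsilon_axial = -epsilon_lateral / nu.
Substitute:
  epsilon_axial = -(-0.0004493) / 0.312
  epsilon_axial = 0.00144
Final answer: epsilon_axial = 0.00144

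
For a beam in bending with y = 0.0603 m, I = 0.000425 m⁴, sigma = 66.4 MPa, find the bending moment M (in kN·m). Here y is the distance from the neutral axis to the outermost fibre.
Model: a beam in bending, so sigma = (M·y) / I.
Solve for M: M = (sigma·I) / y.
Convert to SI units:
  sigma = 66.4 MPa = 6.64 × 10⁷ Pa
Substitute:
  M = ((6.64 × 10⁷) × 0.000425) / 0.0603
  M = 468000 N·m
Convert: M = 468000 N·m = 468 kN·m
Final answer: M = 468 kN·m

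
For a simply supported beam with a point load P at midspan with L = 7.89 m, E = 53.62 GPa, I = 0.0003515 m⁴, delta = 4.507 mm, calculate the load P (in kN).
Model: a simply supported beam with a point load P at midspan, so delta = (P·L^3) / (48·E·I).
Solve for P: P = (48·delta·E·I) / L^3.
Convert to SI units:
  E = 53.62 GPa = 5.362 × 10¹⁰ Pa
  delta = 4.507 mm = 0.004507 m
Substitute:
  P = (48 × 0.004507 × (5.362 × 10¹⁰) × 0.0003515) / 7.89^3
  P = 8301 N
Convert: P = 8301 N = 8.301 kN
Final answer: P = 8.301 kN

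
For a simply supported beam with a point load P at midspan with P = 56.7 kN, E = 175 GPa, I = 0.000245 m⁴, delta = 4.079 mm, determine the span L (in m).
Model: a simply supported beam with a point load P at midspan, so delta = (P·L^3) / (48·E·I).
Solve for L: L = ((48·delta·E·I) / P)^(1/3).
Convert to SI units:
  P = 56.7 kN = 56700 N
  E = 175 GPa = 1.75 × 10¹¹ Pa
  delta = 4.079 mm = 0.004079 m
Substitute:
  L = ((48 × 0.004079 × (1.75 × 10¹¹) × 0.000245) / 56700)^(1/3)
  L = 5.29 m
Final answer: L = 5.29 m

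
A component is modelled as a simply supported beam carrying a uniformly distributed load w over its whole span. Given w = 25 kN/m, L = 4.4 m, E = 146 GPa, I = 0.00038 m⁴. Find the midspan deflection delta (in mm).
Model: a simply supported beam carrying a uniformly distributed load w over its whole span, so delta = (5·w·L^4) / (384·E·I).
Convert to SI units:
  w = 25 kN/m = 25000 N/m
  E = 146 GPa = 1.46 × 10¹¹ Pa
Substitute:
  delta = (5 × 25000 × 4.4^4) / (384 × (1.46 × 10¹¹) × 0.00038)
  delta = 0.002199 m
Convert: delta = 0.002199 m = 2.199 mm
Final answer: delta = 2.199 mm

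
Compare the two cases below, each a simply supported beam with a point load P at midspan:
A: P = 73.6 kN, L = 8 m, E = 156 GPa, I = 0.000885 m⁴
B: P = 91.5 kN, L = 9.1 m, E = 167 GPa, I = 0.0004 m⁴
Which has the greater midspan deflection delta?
Model: a simply supported beam with a point load P at midspan, so delta = (P·L^3) / (48·E·I) (SI units).
  A: delta = (73600 × 8^3) / (48 × (1.56 × 10¹¹) × 0.000885) = 0.005686 m = 5.686 mm
  B: delta = (91500 × 9.1^3) / (48 × (1.67 × 10¹¹) × 0.0004) = 0.0215 m = 21.5 mm
21.5 mm > 5.686 mm, so B is larger.
Final answer: B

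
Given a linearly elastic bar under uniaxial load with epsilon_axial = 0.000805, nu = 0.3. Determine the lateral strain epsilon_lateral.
Model: a linearly elastic bar under uniaxial load, so epsilon_lateral = -nu·epsilon_axial.
Substitute:
  epsilon_lateral = -(0.3 × 0.000805)
  epsilon_lateral = -0.0002415
Final answer: epsilon_lateral = -0.0002415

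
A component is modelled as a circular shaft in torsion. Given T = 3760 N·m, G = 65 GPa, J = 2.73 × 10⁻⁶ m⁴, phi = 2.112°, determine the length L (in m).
Model: a circular shaft in torsion, so phi = (T·L) / (G·J).
Solve for L: L = (phi·G·J) / T.
Convert to SI units:
  G = 65 GPa = 6.5 × 10¹⁰ Pa
  phi = 2.112° = 0.03686 rad
Substitute:
  L = (0.03686 × (6.5 × 10¹⁰) × (2.73 × 10⁻⁶)) / 3760
  L = 1.74 m
Final answer: L = 1.74 m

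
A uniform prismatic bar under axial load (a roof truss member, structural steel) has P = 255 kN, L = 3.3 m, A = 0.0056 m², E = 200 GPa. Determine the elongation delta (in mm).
Model: a uniform prismatic bar under axial load, so delta = (P·L) / (A·E).
Convert to SI units:
  P = 255 kN = 255000 N
  E = 200 GPa = 2 × 10¹¹ Pa
Substitute:
  delta = (255000 × 3.3) / (0.0056 × (2 × 10¹¹))
  delta = 0.0007513 m
Convert: delta = 0.0007513 m = 0.7513 mm
Final answer: delta = 0.7513 mm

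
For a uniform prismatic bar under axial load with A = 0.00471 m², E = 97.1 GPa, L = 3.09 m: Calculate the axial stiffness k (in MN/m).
Model: a uniform prismatic bar under axial load, so k = (A·E) / L.
Convert to SI units:
  E = 97.1 GPa = 9.71 × 10¹⁰ Pa
Substitute:
  k = (0.00471 × (9.71 × 10¹⁰)) / 3.09
  k = 1.48 × 10⁸ N/m
Convert: k = 1.48 × 10⁸ N/m = 148 MN/m
Final answer: k = 148 MN/m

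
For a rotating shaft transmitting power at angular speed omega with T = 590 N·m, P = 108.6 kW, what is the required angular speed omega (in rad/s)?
Model: a rotating shaft transmitting power at angular speed omega, so P = T·omega.
Solve for omega: omega = P / T.
Convert to SI units:
  P = 108.6 kW = 108600 W
Substitute:
  omega = 108600 / 590
  omega = 184.1 rad/s
Final answer: omega = 184.1 rad/s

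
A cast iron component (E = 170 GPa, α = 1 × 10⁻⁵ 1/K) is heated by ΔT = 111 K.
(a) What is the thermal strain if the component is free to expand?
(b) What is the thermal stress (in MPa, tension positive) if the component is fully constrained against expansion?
(a) Free thermal strain ε_th = α·ΔT = (1 × 10⁻⁵) × 111 = 0.00111
(b) Fully constrained, the expansion is suppressed, so σ = -E·α·ΔT. Convert E = 170 GPa = 1.7 × 10¹¹ Pa.
  σ = -(1.7 × 10¹¹) × (1 × 10⁻⁵) × 111 = -1.887 × 10⁸ Pa = -188.7 MPa (compressive)
Final answer: (a) ε_th = 0.00111, (b) σ = -188.7 MPa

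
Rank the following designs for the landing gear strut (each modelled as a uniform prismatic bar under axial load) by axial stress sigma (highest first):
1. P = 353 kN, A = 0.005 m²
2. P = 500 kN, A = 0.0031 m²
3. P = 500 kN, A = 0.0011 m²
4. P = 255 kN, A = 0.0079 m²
Model: a uniform prismatic bar under axial load, so sigma = P / A (SI units).
  Case 1: sigma = 353000 / 0.005 = 7.06 × 10⁷ Pa = 70.6 MPa
  Case 2: sigma = 500000 / 0.0031 = 1.613 × 10⁸ Pa = 161.3 MPa
  Case 3: sigma = 500000 / 0.0011 = 4.545 × 10⁸ Pa = 454.5 MPa
  Case 4: sigma = 255000 / 0.0079 = 3.228 × 10⁷ Pa = 32.28 MPa
Ordering: 454.5 MPa (case 3) > 161.3 MPa (case 2) > 70.6 MPa (case 1) > 32.28 MPa (case 4)
Final answer: 3, 2, 1, 4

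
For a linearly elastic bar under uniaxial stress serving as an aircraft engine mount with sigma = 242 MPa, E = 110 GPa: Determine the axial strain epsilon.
Model: a linearly elastic bar under uniaxial stress, so epsilon = sigma / E.
Convert to SI units:
  sigma = 242 MPa = 2.42 × 10⁸ Pa
  E = 110 GPa = 1.1 × 10¹¹ Pa
Substitute:
  epsilon = (2.42 × 10⁸) / (1.1 × 10¹¹)
  epsilon = 0.0022
Final answer: epsilon = 0.0022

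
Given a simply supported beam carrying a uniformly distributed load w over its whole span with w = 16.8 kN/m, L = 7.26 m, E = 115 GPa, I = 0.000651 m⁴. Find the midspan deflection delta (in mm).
Model: a simply supported beam carrying a uniformly distributed load w over its whole span, so delta = (5·w·L^4) / (384·E·I).
Convert to SI units:
  w = 16.8 kN/m = 16800 N/m
  E = 115 GPa = 1.15 × 10¹¹ Pa
Substitute:
  delta = (5 × 16800 × 7.26^4) / (384 × (1.15 × 10¹¹) × 0.000651)
  delta = 0.008117 m
Convert: delta = 0.008117 m = 8.117 mm
Final answer: delta = 8.117 mm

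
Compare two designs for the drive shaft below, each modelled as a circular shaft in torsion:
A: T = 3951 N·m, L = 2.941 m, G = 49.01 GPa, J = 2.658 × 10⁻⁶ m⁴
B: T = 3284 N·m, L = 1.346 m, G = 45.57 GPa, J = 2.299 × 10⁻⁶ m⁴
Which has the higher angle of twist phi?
Model: a circular shaft in torsion, so phi = (T·L) / (G·J) (SI units).
  A: phi = (3951 × 2.941) / ((4.901 × 10¹⁰) × (2.658 × 10⁻⁶)) = 0.0892 rad = 5.111°
  B: phi = (3284 × 1.346) / ((4.557 × 10¹⁰) × (2.299 × 10⁻⁶)) = 0.04219 rad = 2.417°
5.111° > 2.417°, so A is larger.
Final answer: A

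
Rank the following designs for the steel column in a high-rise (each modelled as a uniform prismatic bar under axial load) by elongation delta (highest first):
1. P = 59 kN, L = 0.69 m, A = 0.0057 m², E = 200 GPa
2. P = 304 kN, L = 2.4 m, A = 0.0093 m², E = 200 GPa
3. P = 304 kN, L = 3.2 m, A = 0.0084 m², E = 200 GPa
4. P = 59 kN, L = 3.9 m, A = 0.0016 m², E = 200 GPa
Model: a uniform prismatic bar under axial load, so delta = (P·L) / (A·E) (SI units).
  Case 1: delta = (59000 × 0.69) / (0.0057 × (2 × 10¹¹)) = 3.571 × 10⁻⁵ m = 0.03571 mm
  Case 2: delta = (304000 × 2.4) / (0.0093 × (2 × 10¹¹)) = 0.0003923 m = 0.3923 mm
  Case 3: delta = (304000 × 3.2) / (0.0084 × (2 × 10¹¹)) = 0.000579 m = 0.579 mm
  Case 4: delta = (59000 × 3.9) / (0.0016 × (2 × 10¹¹)) = 0.0007191 m = 0.7191 mm
Ordering: 0.7191 mm (case 4) > 0.579 mm (case 3) > 0.3923 mm (case 2) > 0.03571 mm (case 1)
Final answer: 4, 3, 2, 1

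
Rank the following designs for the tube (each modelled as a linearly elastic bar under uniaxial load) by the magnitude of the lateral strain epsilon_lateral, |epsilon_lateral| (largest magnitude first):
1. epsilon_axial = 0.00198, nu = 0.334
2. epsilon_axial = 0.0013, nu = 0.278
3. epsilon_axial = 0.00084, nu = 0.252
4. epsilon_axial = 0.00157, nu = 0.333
Model: a linearly elastic bar under uniaxial load, so epsilon_lateral = -nu·epsilon_axial (SI units).
  Case 1: epsilon_lateral = -(0.334 × 0.00198) = -0.0006613
  Case 2: epsilon_lateral = -(0.278 × 0.0013) = -0.0003614
  Case 3: epsilon_lateral = -(0.252 × 0.00084) = -0.0002117
  Case 4: epsilon_lateral = -(0.333 × 0.00157) = -0.0005228
Ordering by |epsilon_lateral|: 0.0006613 (case 1) > 0.0005228 (case 4) > 0.0003614 (case 2) > 0.0002117 (case 3)
Final answer: 1, 4, 2, 3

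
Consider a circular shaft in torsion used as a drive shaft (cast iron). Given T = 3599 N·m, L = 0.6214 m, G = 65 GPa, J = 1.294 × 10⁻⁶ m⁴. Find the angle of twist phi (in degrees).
Model: a circular shaft in torsion, so phi = (T·L) / (G·J).
Convert to SI units:
  G = 65 GPa = 6.5 × 10¹⁰ Pa
Substitute:
  phi = (3599 × 0.6214) / ((6.5 × 10¹⁰) × (1.294 × 10⁻⁶))
  phi = 0.02659 rad
Convert to degrees: phi = 0.02659 × 180/π = 1.523°
Final answer: phi = 1.523°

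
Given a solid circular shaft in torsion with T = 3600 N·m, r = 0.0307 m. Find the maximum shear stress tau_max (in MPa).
Model: a solid circular shaft in torsion, so tau_max = (2·T) / (π·r^3).
Substitute:
  tau_max = (2 × 3600) / (π × 0.0307^3)
  tau_max = 7.921 × 10⁷ Pa
Convert: tau_max = 7.921 × 10⁷ Pa = 79.21 MPa
Final answer: tau_max = 79.21 MPa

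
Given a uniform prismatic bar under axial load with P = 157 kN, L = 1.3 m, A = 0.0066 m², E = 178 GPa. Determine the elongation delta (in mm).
Model: a uniform prismatic bar under axial load, so delta = (P·L) / (A·E).
Convert to SI units:
  P = 157 kN = 157000 N
  E = 178 GPa = 1.78 × 10¹¹ Pa
Substitute:
  delta = (157000 × 1.3) / (0.0066 × (1.78 × 10¹¹))
  delta = 0.0001737 m
Convert: delta = 0.0001737 m = 0.1737 mm
Final answer: delta = 0.1737 mm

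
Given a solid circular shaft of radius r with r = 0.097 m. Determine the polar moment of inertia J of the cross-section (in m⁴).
Model: a solid circular shaft of radius r, so J = (π·r^4) / 2.
Substitute:
  J = (π × 0.097^4) / 2
  J = 0.0001391 m⁴
Final answer: J = 0.0001391 m⁴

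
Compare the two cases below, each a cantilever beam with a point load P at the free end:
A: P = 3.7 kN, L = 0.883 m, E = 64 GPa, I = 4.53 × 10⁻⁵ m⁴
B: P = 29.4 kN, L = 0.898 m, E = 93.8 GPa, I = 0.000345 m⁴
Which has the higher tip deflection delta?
Model: a cantilever beam with a point load P at the free end, so delta = (P·L^3) / (3·E·I) (SI units).
  A: delta = (3700 × 0.883^3) / (3 × (6.4 × 10¹⁰) × (4.53 × 10⁻⁵)) = 0.0002929 m = 0.2929 mm
  B: delta = (29400 × 0.898^3) / (3 × (9.38 × 10¹⁰) × 0.000345) = 0.0002193 m = 0.2193 mm
0.2929 mm > 0.2193 mm, so A is larger.
Final answer: A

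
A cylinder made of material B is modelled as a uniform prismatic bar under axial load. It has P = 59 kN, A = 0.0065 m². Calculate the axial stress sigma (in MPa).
Model: a uniform prismatic bar under axial load, so sigma = P / A.
Convert to SI units:
  P = 59 kN = 59000 N
Substitute:
  sigma = 59000 / 0.0065
  sigma = 9.077 × 10⁶ Pa
Convert: sigma = 9.077 × 10⁶ Pa = 9.077 MPa
Final answer: sigma = 9.077 MPa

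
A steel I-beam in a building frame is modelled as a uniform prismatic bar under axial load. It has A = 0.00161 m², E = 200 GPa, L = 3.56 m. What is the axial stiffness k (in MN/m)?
Model: a uniform prismatic bar under axial load, so k = (A·E) / L.
Convert to SI units:
  E = 200 GPa = 2 × 10¹¹ Pa
Substitute:
  k = (0.00161 × (2 × 10¹¹)) / 3.56
  k = 9.045 × 10⁷ N/m
Convert: k = 9.045 × 10⁷ N/m = 90.45 MN/m
Final answer: k = 90.45 MN/m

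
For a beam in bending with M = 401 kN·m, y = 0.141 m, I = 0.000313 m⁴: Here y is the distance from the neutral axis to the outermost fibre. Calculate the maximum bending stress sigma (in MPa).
Model: a beam in bending, so sigma = (M·y) / I.
Convert to SI units:
  M = 401 kN·m = 401000 N·m
Substitute:
  sigma = (401000 × 0.141) / 0.000313
  sigma = 1.806 × 10⁸ Pa
Convert: sigma = 1.806 × 10⁸ Pa = 180.6 MPa
Final answer: sigma = 180.6 MPa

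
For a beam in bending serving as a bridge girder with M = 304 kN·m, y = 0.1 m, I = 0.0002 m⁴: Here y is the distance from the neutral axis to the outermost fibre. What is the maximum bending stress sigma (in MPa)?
Model: a beam in bending, so sigma = (M·y) / I.
Convert to SI units:
  M = 304 kN·m = 304000 N·m
Substitute:
  sigma = (304000 × 0.1) / 0.0002
  sigma = 1.52 × 10⁸ Pa
Convert: sigma = 1.52 × 10⁸ Pa = 152 MPa
Final answer: sigma = 152 MPa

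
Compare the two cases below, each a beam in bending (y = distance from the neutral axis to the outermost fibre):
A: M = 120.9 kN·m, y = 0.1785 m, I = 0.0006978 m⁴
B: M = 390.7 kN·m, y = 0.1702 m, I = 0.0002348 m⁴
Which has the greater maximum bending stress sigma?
Model: a beam in bending (y = distance from the neutral axis to the outermost fibre), so sigma = (M·y) / I (SI units).
  A: sigma = (120900 × 0.1785) / 0.0006978 = 3.093 × 10⁷ Pa = 30.93 MPa
  B: sigma = (390700 × 0.1702) / 0.0002348 = 2.832 × 10⁸ Pa = 283.2 MPa
283.2 MPa > 30.93 MPa, so B is larger.
Final answer: B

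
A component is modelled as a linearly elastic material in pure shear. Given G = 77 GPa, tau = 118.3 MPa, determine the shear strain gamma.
Model: a linearly elastic material in pure shear, so tau = G·gamma.
Solve for gamma: gamma = tau / G.
Convert to SI units:
  G = 77 GPa = 7.7 × 10¹⁰ Pa
  tau = 118.3 MPa = 1.183 × 10⁸ Pa
Substitute:
  gamma = (1.183 × 10⁸) / (7.7 × 10¹⁰)
  gamma = 0.001536
Final answer: gamma = 0.001536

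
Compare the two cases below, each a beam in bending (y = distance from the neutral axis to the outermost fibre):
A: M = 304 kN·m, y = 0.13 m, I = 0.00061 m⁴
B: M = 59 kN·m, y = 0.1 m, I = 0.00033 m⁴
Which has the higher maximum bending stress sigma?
Model: a beam in bending (y = distance from the neutral axis to the outermost fibre), so sigma = (M·y) / I (SI units).
  A: sigma = (304000 × 0.13) / 0.00061 = 6.479 × 10⁷ Pa = 64.79 MPa
  B: sigma = (59000 × 0.1) / 0.00033 = 1.788 × 10⁷ Pa = 17.88 MPa
64.79 MPa > 17.88 MPa, so A is larger.
Final answer: A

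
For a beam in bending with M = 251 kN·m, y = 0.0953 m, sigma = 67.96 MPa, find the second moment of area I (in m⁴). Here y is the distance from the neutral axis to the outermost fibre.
Model: a beam in bending, so sigma = (M·y) / I.
Solve for I: I = (M·y) / sigma.
Convert to SI units:
  M = 251 kN·m = 251000 N·m
  sigma = 67.96 MPa = 6.796 × 10⁷ Pa
Substitute:
  I = (251000 × 0.0953) / (6.796 × 10⁷)
  I = 0.000352 m⁴
Final answer: I = 0.000352 m⁴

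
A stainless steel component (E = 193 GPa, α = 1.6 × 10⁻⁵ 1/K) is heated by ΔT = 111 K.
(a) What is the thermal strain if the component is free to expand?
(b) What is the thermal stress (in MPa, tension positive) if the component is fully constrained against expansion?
(a) Free thermal strain ε_th = α·ΔT = (1.6 × 10⁻⁵) × 111 = 0.001776
(b) Fully constrained, the expansion is suppressed, so σ = -E·α·ΔT. Convert E = 193 GPa = 1.93 × 10¹¹ Pa.
  σ = -(1.93 × 10¹¹) × (1.6 × 10⁻⁵) × 111 = -3.428 × 10⁸ Pa = -342.8 MPa (compressive)
Final answer: (a) ε_th = 0.001776, (b) σ = -342.8 MPa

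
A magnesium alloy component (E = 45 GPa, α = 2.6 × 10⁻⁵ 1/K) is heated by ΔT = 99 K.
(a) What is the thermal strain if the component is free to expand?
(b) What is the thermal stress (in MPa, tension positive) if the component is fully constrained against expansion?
(a) Free thermal strain ε_th = α·ΔT = (2.6 × 10⁻⁵) × 99 = 0.002574
(b) Fully constrained, the expansion is suppressed, so σ = -E·α·ΔT. Convert E = 45 GPa = 4.5 × 10¹⁰ Pa.
  σ = -(4.5 × 10¹⁰) × (2.6 × 10⁻⁵) × 99 = -1.158 × 10⁸ Pa = -115.8 MPa (compressive)
Final answer: (a) ε_th = 0.002574, (b) σ = -115.8 MPa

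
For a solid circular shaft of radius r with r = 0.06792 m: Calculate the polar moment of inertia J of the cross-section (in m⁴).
Model: a solid circular shaft of radius r, so J = (π·r^4) / 2.
Substitute:
  J = (π × 0.06792^4) / 2
  J = 3.343 × 10⁻⁵ m⁴
Final answer: J = 3.343 × 10⁻⁵ m⁴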